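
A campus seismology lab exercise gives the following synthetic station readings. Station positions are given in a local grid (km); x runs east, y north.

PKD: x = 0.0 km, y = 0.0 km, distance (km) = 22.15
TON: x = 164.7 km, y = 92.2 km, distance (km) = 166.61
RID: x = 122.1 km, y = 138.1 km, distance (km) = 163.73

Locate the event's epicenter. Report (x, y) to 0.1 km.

19.5 km east, 10.5 km north

Circle about each station: x² + y² = 22.15²; (x − 164.7)² + (y − 92.2)² = 166.61²; (x − 122.1)² + (y − 138.1)² = 163.73².
Subtracting pairs of circle equations eliminates x²+y² and gives linear equations (the radical axes):
329.4 x + 184.4 y = 8358.66
244.2 x + 276.2 y = 7663.13
Solving the 2×2 system: x ≈ 19.5, y ≈ 10.5 km.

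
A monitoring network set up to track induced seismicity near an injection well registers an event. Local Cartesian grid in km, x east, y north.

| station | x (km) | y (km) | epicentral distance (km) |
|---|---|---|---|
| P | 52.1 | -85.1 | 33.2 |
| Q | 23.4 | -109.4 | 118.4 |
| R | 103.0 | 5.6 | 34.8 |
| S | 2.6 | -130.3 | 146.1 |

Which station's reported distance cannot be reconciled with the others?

Solve using three stations at a time. Using Q, R, S (subtract circle equations pairwise → linear system) gives (x, y) ≈ (68.8, -0.1).
Distances from that point to each station vs reported:
  P: calculated 86.7 vs reported 33.2 → residual 53.5 km
  Q: calculated 118.4 vs reported 118.4 → residual 0.0 km
  R: calculated 34.7 vs reported 34.8 → residual 0.1 km
  S: calculated 146.1 vs reported 146.1 → residual 0.0 km
Q, R, S are mutually consistent (residuals ≈ 0); P is off by 53.5 km.

P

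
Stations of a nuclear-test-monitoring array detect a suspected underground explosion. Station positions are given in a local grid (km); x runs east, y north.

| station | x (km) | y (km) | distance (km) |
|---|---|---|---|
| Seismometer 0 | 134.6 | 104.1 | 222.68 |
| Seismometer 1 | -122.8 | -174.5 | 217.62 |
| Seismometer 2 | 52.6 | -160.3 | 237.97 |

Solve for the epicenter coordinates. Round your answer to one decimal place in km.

Circle about each station: (x − 134.6)² + (y − 104.1)² = 222.68²; (x + 122.8)² + (y + 174.5)² = 217.62²; (x − 52.6)² + (y + 160.3)² = 237.97².
Subtracting pairs of circle equations eliminates x²+y² and gives linear equations (the radical axes):
-514.8 x − 557.2 y = 18804.04
-164.0 x − 528.8 y = -7534.46
Solving the 2×2 system: x ≈ -78.2, y ≈ 38.5 km.

(-78.2, 38.5)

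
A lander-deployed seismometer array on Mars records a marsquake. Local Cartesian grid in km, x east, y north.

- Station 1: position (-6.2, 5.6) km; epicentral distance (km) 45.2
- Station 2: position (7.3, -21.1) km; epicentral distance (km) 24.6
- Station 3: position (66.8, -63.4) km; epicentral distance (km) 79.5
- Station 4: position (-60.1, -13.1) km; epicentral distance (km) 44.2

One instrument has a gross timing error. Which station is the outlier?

Station 4

Solve using three stations at a time. Using Station 1, Station 2, Station 3 (subtract circle equations pairwise → linear system) gives (x, y) ≈ (-9.0, -39.5).
Distances from that point to each station vs reported:
  Station 1: calculated 45.2 vs reported 45.2 → residual 0.0 km
  Station 2: calculated 24.6 vs reported 24.6 → residual 0.0 km
  Station 3: calculated 79.5 vs reported 79.5 → residual 0.0 km
  Station 4: calculated 57.5 vs reported 44.2 → residual 13.3 km
Station 1, Station 2, Station 3 are mutually consistent (residuals ≈ 0); Station 4 is off by 13.3 km.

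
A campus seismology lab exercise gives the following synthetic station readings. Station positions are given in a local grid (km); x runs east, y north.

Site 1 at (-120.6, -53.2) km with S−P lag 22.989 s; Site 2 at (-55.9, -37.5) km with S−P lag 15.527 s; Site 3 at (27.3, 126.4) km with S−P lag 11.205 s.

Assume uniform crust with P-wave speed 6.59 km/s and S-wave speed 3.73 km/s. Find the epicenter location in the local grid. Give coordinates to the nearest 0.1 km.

(56.4, 34.6)

Distance from S−P lag: d = Δt · v_P v_S / (v_P − v_S) = Δt · (6.59·3.73)/(6.59−3.73) ≈ 8.5947·Δt.
So d_Site 1 = 197.58, d_Site 2 = 133.45, d_Site 3 = 96.30 km.
Circle about each station: (x + 120.6)² + (y + 53.2)² = 197.58²; (x + 55.9)² + (y + 37.5)² = 133.45²; (x − 27.3)² + (y − 126.4)² = 96.30².
Subtracting the Site 1 equation from the Site 2 and Site 3 equations removes the quadratic terms:
129.4 x + 31.4 y = 8385.41
295.8 x + 359.2 y = 29111.82
Solving the 2×2 system: x ≈ 56.4, y ≈ 34.6 km.
Check against Site 1 (with the unrounded x, y): √((x + 120.6)²+(y + 53.2)²) = 197.58 ≈ 197.58 km. ✓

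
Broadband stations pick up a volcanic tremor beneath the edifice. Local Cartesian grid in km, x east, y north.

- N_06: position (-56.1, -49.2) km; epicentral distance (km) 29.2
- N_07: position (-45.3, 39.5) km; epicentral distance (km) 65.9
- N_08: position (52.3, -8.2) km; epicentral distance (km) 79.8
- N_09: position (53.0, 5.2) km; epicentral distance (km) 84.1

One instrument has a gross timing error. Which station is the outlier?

N_06

Solve using three stations at a time. Using N_07, N_08, N_09 (subtract circle equations pairwise → linear system) gives (x, y) ≈ (-26.1, -23.7).
Distances from that point to each station vs reported:
  N_06: calculated 39.4 vs reported 29.2 → residual 10.2 km
  N_07: calculated 66.0 vs reported 65.9 → residual 0.1 km
  N_08: calculated 79.9 vs reported 79.8 → residual 0.1 km
  N_09: calculated 84.2 vs reported 84.1 → residual 0.1 km
N_07, N_08, N_09 are mutually consistent (residuals ≈ 0); N_06 is off by 10.2 km.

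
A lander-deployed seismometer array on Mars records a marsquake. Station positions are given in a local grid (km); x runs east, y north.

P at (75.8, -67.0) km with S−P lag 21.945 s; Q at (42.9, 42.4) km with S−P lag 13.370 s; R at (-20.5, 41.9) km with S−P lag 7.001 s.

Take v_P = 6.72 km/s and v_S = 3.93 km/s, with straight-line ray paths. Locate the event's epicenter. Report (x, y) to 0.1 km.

x ≈ -80.7 km, y ≈ 69.6 km

Distance from S−P lag: d = Δt · v_P v_S / (v_P − v_S) = Δt · (6.72·3.93)/(6.72−3.93) ≈ 9.4658·Δt.
So d_P = 207.73, d_Q = 126.56, d_R = 66.27 km.
Circle about each station: (x − 75.8)² + (y + 67.0)² = 207.73²; (x − 42.9)² + (y − 42.4)² = 126.56²; (x + 20.5)² + (y − 41.9)² = 66.27².
Subtracting pairs of circle equations eliminates x²+y² and gives linear equations (the radical axes):
-65.8 x + 218.8 y = 20537.85
-192.6 x + 217.8 y = 30701.26
Solving the 2×2 system: x ≈ -80.7, y ≈ 69.6 km.
Check against P (with the unrounded x, y): √((x − 75.8)²+(y + 67.0)²) = 207.73 ≈ 207.73 km. ✓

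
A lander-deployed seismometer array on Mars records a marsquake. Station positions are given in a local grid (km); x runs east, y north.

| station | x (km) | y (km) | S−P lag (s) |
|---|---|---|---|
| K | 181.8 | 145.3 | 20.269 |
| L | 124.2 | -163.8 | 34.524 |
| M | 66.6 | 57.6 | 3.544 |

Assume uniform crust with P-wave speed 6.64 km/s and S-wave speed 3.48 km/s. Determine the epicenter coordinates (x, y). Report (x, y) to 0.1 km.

Distance from S−P lag: d = Δt · v_P v_S / (v_P − v_S) = Δt · (6.64·3.48)/(6.64−3.48) ≈ 7.3124·Δt.
So d_K = 148.22, d_L = 252.45, d_M = 25.92 km.
Circle about each station: (x − 181.8)² + (y − 145.3)² = 148.22²; (x − 124.2)² + (y + 163.8)² = 252.45²; (x − 66.6)² + (y − 57.6)² = 25.92².
Subtracting the K equation from the L and M equations removes the quadratic terms:
-115.2 x − 618.2 y = -53669.08
-230.4 x − 175.4 y = -25112.69
Solving the 2×2 system: x ≈ 50.0, y ≈ 77.5 km.
Check against K (with the unrounded x, y): √((x − 181.8)²+(y − 145.3)²) = 148.22 ≈ 148.22 km. ✓

x ≈ 50.0 km, y ≈ 77.5 km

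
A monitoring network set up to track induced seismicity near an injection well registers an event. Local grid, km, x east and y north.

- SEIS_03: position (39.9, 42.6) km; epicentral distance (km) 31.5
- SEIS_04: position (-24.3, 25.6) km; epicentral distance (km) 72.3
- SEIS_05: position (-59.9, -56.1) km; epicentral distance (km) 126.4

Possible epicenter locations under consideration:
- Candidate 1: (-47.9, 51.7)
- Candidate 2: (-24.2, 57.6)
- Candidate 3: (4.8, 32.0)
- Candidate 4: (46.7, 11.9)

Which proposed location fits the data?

Candidate 4

For each candidate, compare |candidate − station| to the reported distance:
Candidate 1: residuals SEIS_03 56.8, SEIS_04 37.1, SEIS_05 17.9 → max 56.8 km
Candidate 2: residuals SEIS_03 34.3, SEIS_04 40.3, SEIS_05 7.2 → max 40.3 km
Candidate 3: residuals SEIS_03 5.2, SEIS_04 42.5, SEIS_05 17.1 → max 42.5 km
Candidate 4: residuals SEIS_03 0.1, SEIS_04 0.0, SEIS_05 0.0 → max 0.1 km
Only Candidate 4 has all residuals ≈ 0.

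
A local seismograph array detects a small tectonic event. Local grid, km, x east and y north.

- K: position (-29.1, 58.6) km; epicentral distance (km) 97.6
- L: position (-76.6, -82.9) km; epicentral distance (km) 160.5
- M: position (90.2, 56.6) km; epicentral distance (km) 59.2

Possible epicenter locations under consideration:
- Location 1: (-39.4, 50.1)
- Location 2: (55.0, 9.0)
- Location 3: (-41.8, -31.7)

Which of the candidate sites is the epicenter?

For each candidate, compare |candidate − station| to the reported distance:
Location 1: residuals K 84.2, L 22.4, M 70.6 → max 84.2 km
Location 2: residuals K 0.0, L 0.0, M 0.0 → max 0.0 km
Location 3: residuals K 6.4, L 98.6, M 99.6 → max 99.6 km
Only Location 2 has all residuals ≈ 0.

Location 2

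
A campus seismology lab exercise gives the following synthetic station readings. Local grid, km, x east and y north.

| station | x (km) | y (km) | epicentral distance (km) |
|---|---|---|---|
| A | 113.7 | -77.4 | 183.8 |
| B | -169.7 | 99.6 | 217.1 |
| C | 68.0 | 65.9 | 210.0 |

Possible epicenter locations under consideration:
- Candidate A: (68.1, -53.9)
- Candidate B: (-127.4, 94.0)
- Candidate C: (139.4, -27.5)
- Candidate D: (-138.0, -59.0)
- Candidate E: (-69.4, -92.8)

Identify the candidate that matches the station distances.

For each candidate, compare |candidate − station| to the reported distance:
Candidate A: residuals A 132.5, B 65.9, C 90.2 → max 132.5 km
Candidate B: residuals A 112.0, B 174.4, C 12.6 → max 174.4 km
Candidate C: residuals A 127.7, B 117.1, C 92.4 → max 127.7 km
Candidate D: residuals A 68.6, B 55.4, C 30.9 → max 68.6 km
Candidate E: residuals A 0.1, B 0.1, C 0.1 → max 0.1 km
Only Candidate E has all residuals ≈ 0.

Candidate E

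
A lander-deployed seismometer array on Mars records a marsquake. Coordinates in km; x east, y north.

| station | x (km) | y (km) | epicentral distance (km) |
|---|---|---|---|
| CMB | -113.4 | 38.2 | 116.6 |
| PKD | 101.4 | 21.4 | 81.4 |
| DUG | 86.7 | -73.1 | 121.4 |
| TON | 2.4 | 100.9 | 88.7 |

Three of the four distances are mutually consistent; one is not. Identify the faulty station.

Solve using three stations at a time. Using CMB, DUG, TON (subtract circle equations pairwise → linear system) gives (x, y) ≈ (0.3, 12.2).
Distances from that point to each station vs reported:
  CMB: calculated 116.6 vs reported 116.6 → residual 0.0 km
  PKD: calculated 101.5 vs reported 81.4 → residual 20.1 km
  DUG: calculated 121.4 vs reported 121.4 → residual 0.0 km
  TON: calculated 88.7 vs reported 88.7 → residual 0.0 km
CMB, DUG, TON are mutually consistent (residuals ≈ 0); PKD is off by 20.1 km.

PKD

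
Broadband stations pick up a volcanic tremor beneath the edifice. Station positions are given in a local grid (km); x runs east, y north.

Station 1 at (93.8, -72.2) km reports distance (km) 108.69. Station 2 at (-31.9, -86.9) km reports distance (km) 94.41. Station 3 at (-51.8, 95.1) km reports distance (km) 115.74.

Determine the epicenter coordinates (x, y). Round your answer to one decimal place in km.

Circle about each station: (x − 93.8)² + (y + 72.2)² = 108.69²; (x + 31.9)² + (y + 86.9)² = 94.41²; (x + 51.8)² + (y − 95.1)² = 115.74².
Subtracting the Station 1 equation from the Station 2 and Station 3 equations removes the quadratic terms:
-251.4 x − 29.4 y = -2541.79
-291.2 x + 334.6 y = -3866.26
Solving the 2×2 system: x ≈ 10.4, y ≈ -2.5 km.
Check against Station 1 (with the unrounded x, y): √((x − 93.8)²+(y + 72.2)²) = 108.69 ≈ 108.69 km. ✓

x ≈ 10.4 km, y ≈ -2.5 km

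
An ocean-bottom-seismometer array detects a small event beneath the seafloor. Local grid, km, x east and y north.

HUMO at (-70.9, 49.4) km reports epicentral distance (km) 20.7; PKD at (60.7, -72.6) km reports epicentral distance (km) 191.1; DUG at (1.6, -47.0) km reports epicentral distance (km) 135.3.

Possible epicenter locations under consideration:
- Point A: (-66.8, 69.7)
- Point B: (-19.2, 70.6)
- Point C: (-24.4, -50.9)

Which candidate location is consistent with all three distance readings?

Point A

For each candidate, compare |candidate − station| to the reported distance:
Point A: residuals HUMO 0.0, PKD 0.0, DUG 0.0 → max 0.0 km
Point B: residuals HUMO 35.2, PKD 27.1, DUG 15.9 → max 35.2 km
Point C: residuals HUMO 89.9, PKD 103.3, DUG 109.0 → max 109.0 km
Only Point A has all residuals ≈ 0.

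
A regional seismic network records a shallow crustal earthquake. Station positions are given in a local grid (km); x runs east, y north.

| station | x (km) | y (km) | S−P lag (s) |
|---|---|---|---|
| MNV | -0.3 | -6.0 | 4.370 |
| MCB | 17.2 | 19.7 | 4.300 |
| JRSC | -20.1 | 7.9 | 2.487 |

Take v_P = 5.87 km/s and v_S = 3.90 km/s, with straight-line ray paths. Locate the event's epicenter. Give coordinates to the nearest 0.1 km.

Distance from S−P lag: d = Δt · v_P v_S / (v_P − v_S) = Δt · (5.87·3.90)/(5.87−3.90) ≈ 11.6208·Δt.
So d_MNV = 50.78, d_MCB = 49.97, d_JRSC = 28.90 km.
Circle about each station: (x + 0.3)² + (y + 6.0)² = 50.78²; (x − 17.2)² + (y − 19.7)² = 49.97²; (x + 20.1)² + (y − 7.9)² = 28.90².
Subtracting the MNV equation from the MCB and JRSC equations removes the quadratic terms:
35.0 x + 51.4 y = 729.45
-39.6 x + 27.8 y = 2173.73
Solving the 2×2 system: x ≈ -30.4, y ≈ 34.9 km.

(-30.4, 34.9)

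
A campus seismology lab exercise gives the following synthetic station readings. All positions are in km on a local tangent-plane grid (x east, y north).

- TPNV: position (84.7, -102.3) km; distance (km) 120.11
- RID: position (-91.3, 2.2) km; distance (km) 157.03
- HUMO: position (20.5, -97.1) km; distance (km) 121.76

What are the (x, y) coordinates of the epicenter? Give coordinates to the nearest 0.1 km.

Circle about each station: (x − 84.7)² + (y + 102.3)² = 120.11²; (x + 91.3)² + (y − 2.2)² = 157.03²; (x − 20.5)² + (y + 97.1)² = 121.76².
Subtracting the TPNV equation from the RID and HUMO equations removes the quadratic terms:
-352.0 x + 209.0 y = -19530.86
-128.4 x + 10.4 y = -8189.81
Solving the 2×2 system: x ≈ 65.1, y ≈ 16.2 km.

65.1 km east, 16.2 km north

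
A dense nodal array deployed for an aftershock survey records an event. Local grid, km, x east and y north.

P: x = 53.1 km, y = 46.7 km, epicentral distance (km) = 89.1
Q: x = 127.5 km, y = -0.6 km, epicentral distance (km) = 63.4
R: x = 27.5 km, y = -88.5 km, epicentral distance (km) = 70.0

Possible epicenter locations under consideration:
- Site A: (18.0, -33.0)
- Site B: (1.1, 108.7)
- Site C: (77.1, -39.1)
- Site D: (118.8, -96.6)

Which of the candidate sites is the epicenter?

Site C

For each candidate, compare |candidate − station| to the reported distance:
Site A: residuals P 2.0, Q 50.8, R 13.7 → max 50.8 km
Site B: residuals P 8.2, Q 103.7, R 129.0 → max 129.0 km
Site C: residuals P 0.0, Q 0.0, R 0.0 → max 0.0 km
Site D: residuals P 68.5, Q 33.0, R 21.7 → max 68.5 km
Only Site C has all residuals ≈ 0.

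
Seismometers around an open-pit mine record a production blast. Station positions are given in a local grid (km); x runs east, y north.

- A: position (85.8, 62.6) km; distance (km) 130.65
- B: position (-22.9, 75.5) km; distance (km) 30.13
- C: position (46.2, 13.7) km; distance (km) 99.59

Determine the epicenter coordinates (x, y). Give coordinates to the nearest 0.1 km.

-44.6 km east, 54.6 km north

Circle about each station: (x − 85.8)² + (y − 62.6)² = 130.65²; (x + 22.9)² + (y − 75.5)² = 30.13²; (x − 46.2)² + (y − 13.7)² = 99.59².
Subtracting the A equation from the B and C equations removes the quadratic terms:
-217.4 x + 25.8 y = 11105.87
-79.2 x − 97.8 y = -1807.02
Solving the 2×2 system: x ≈ -44.6, y ≈ 54.6 km.
Check against A (with the unrounded x, y): √((x − 85.8)²+(y − 62.6)²) = 130.65 ≈ 130.65 km. ✓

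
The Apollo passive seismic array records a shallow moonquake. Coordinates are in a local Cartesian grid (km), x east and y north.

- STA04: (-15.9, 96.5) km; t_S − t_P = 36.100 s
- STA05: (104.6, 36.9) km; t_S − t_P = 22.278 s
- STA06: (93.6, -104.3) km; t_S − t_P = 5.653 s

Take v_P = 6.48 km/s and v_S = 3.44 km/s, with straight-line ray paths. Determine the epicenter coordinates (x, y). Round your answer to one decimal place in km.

Distance from S−P lag: d = Δt · v_P v_S / (v_P − v_S) = Δt · (6.48·3.44)/(6.48−3.44) ≈ 7.3326·Δt.
So d_STA04 = 264.71, d_STA05 = 163.36, d_STA06 = 41.45 km.
Circle about each station: (x + 15.9)² + (y − 96.5)² = 264.71²; (x − 104.6)² + (y − 36.9)² = 163.36²; (x − 93.6)² + (y + 104.3)² = 41.45².
Subtracting the STA04 equation from the STA05 and STA06 equations removes the quadratic terms:
241.0 x − 119.2 y = 46122.60
219.0 x − 401.6 y = 78427.67
Solving the 2×2 system: x ≈ 129.8, y ≈ -124.5 km.

129.8 km east, -124.5 km north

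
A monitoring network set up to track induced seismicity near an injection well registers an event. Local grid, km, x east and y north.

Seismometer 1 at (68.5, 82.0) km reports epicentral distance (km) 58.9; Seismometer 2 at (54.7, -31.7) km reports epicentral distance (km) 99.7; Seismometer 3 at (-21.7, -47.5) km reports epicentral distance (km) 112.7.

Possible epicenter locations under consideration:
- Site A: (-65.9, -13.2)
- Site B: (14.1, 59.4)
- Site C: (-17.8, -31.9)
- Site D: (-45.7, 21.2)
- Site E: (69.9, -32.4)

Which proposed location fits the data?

Site B

For each candidate, compare |candidate − station| to the reported distance:
Site A: residuals Seismometer 1 105.8, Seismometer 2 22.3, Seismometer 3 56.8 → max 105.8 km
Site B: residuals Seismometer 1 0.0, Seismometer 2 0.0, Seismometer 3 0.0 → max 0.0 km
Site C: residuals Seismometer 1 84.0, Seismometer 2 27.2, Seismometer 3 96.6 → max 96.6 km
Site D: residuals Seismometer 1 70.5, Seismometer 2 13.8, Seismometer 3 39.9 → max 70.5 km
Site E: residuals Seismometer 1 55.5, Seismometer 2 84.5, Seismometer 3 19.9 → max 84.5 km
Only Site B has all residuals ≈ 0.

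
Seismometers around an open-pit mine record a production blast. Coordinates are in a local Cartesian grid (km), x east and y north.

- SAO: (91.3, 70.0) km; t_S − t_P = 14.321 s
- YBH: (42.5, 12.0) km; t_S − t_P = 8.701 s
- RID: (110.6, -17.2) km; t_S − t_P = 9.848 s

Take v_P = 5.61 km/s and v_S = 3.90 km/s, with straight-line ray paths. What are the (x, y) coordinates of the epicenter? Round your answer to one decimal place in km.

Distance from S−P lag: d = Δt · v_P v_S / (v_P − v_S) = Δt · (5.61·3.90)/(5.61−3.90) ≈ 12.7947·Δt.
So d_SAO = 183.23, d_YBH = 111.33, d_RID = 126.00 km.
Circle about each station: (x − 91.3)² + (y − 70.0)² = 183.23²; (x − 42.5)² + (y − 12.0)² = 111.33²; (x − 110.6)² + (y + 17.2)² = 126.00².
Subtracting pairs of circle equations eliminates x²+y² and gives linear equations (the radical axes):
-97.6 x − 116.0 y = 9893.42
38.6 x − 174.4 y = 16989.74
Solving the 2×2 system: x ≈ 11.4, y ≈ -94.9 km.
Check against SAO (with the unrounded x, y): √((x − 91.3)²+(y − 70.0)²) = 183.22 ≈ 183.23 km. ✓

(11.4, -94.9)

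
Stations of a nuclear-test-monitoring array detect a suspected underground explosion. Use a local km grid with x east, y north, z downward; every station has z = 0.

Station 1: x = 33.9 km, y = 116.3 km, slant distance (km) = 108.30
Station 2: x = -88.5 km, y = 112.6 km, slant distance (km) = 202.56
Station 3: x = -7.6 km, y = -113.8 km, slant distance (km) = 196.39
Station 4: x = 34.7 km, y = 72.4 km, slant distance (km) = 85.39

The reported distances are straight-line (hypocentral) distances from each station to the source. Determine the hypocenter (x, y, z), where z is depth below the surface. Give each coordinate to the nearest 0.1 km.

Each station gives a sphere (x−x_i)² + (y−y_i)² + z² = d_i² (stations at z=0).
Subtracting the Station 1 sphere from Station 2 and Station 3: z² cancels, leaving linear equations in x and y:
-244.8 x − 7.4 y = -23465.55
-83.0 x − 460.2 y = -28506.84
Solving: x ≈ 94.499, y ≈ 44.901 km (keep extra digits for the depth step; rounded: 94.5, 44.9).
Then from the Station 1 sphere: z² = 108.30² − (x − 33.9)² − (y − 116.3)² with x = 94.499, y = 44.901, so z ≈ 54.395 ≈ 54.4 km.

(94.5, 44.9, 54.4)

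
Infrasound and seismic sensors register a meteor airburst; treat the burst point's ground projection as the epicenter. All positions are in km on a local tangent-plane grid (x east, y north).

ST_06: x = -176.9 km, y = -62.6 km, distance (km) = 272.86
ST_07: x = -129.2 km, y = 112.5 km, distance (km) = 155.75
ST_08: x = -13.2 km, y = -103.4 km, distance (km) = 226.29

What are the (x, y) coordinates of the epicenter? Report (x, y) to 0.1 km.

Circle about each station: (x + 176.9)² + (y + 62.6)² = 272.86²; (x + 129.2)² + (y − 112.5)² = 155.75²; (x + 13.2)² + (y + 103.4)² = 226.29².
Subtracting pairs of circle equations eliminates x²+y² and gives linear equations (the radical axes):
95.4 x + 350.2 y = 44331.04
327.4 x − 81.6 y = -1101.15
Solving the 2×2 system: x ≈ 26.4, y ≈ 119.4 km.
Check against ST_06 (with the unrounded x, y): √((x + 176.9)²+(y + 62.6)²) = 272.86 ≈ 272.86 km. ✓

x ≈ 26.4 km, y ≈ 119.4 km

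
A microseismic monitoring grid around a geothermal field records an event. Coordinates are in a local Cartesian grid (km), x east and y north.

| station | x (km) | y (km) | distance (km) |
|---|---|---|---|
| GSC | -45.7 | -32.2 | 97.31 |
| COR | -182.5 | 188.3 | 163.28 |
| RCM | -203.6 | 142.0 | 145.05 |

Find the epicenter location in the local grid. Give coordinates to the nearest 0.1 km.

-86.8 km east, 56.0 km north

Circle about each station: (x + 45.7)² + (y + 32.2)² = 97.31²; (x + 182.5)² + (y − 188.3)² = 163.28²; (x + 203.6)² + (y − 142.0)² = 145.05².
Subtracting pairs of circle equations eliminates x²+y² and gives linear equations (the radical axes):
-273.6 x + 441.0 y = 48446.69
-315.8 x + 348.4 y = 46921.36
Solving the 2×2 system: x ≈ -86.8, y ≈ 56.0 km.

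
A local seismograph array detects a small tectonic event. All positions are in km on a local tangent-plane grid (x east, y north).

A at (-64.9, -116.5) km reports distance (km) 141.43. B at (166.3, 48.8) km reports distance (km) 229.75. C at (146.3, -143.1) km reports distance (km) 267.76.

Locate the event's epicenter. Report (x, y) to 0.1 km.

(-62.2, 24.9)

Circle about each station: (x + 64.9)² + (y + 116.5)² = 141.43²; (x − 166.3)² + (y − 48.8)² = 229.75²; (x − 146.3)² + (y + 143.1)² = 267.76².
Subtracting the A equation from the B and C equations removes the quadratic terms:
462.4 x + 330.6 y = -20529.75
422.4 x − 53.2 y = -27595.93
Solving the 2×2 system: x ≈ -62.2, y ≈ 24.9 km.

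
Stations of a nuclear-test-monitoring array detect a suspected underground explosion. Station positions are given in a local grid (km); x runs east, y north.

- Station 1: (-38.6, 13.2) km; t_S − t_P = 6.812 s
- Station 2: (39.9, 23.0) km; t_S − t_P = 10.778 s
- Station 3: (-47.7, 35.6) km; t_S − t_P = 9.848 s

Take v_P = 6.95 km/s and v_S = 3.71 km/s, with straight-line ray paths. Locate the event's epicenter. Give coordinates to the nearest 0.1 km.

(-20.5, -37.9)

Distance from S−P lag: d = Δt · v_P v_S / (v_P − v_S) = Δt · (6.95·3.71)/(6.95−3.71) ≈ 7.9582·Δt.
So d_Station 1 = 54.21, d_Station 2 = 85.77, d_Station 3 = 78.37 km.
Circle about each station: (x + 38.6)² + (y − 13.2)² = 54.21²; (x − 39.9)² + (y − 23.0)² = 85.77²; (x + 47.7)² + (y − 35.6)² = 78.37².
Subtracting the Station 1 equation from the Station 2 and Station 3 equations removes the quadratic terms:
157.0 x + 19.6 y = -3960.96
-18.2 x + 44.8 y = -1324.68
Solving the 2×2 system: x ≈ -20.5, y ≈ -37.9 km.
Check against Station 1 (with the unrounded x, y): √((x + 38.6)²+(y − 13.2)²) = 54.21 ≈ 54.21 km. ✓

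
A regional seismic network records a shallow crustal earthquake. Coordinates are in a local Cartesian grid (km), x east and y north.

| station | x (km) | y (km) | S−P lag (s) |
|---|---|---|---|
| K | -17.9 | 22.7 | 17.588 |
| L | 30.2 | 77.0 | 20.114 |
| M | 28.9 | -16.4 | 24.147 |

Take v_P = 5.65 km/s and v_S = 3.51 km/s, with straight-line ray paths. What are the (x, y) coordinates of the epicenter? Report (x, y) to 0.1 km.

Distance from S−P lag: d = Δt · v_P v_S / (v_P − v_S) = Δt · (5.65·3.51)/(5.65−3.51) ≈ 9.2671·Δt.
So d_K = 162.99, d_L = 186.40, d_M = 223.77 km.
Circle about each station: (x + 17.9)² + (y − 22.7)² = 162.99²; (x − 30.2)² + (y − 77.0)² = 186.40²; (x − 28.9)² + (y + 16.4)² = 223.77².
Subtracting the K equation from the L and M equations removes the quadratic terms:
96.2 x + 108.6 y = -2173.88
93.6 x − 78.2 y = -23238.80
Solving the 2×2 system: x ≈ -152.3, y ≈ 114.9 km.
Check against K (with the unrounded x, y): √((x + 17.9)²+(y − 22.7)²) = 162.97 ≈ 162.99 km. ✓

x ≈ -152.3 km, y ≈ 114.9 km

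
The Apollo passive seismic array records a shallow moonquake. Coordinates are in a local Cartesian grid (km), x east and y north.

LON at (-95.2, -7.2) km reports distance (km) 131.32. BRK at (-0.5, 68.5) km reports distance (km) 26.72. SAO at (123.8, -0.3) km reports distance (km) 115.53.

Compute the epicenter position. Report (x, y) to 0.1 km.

Circle about each station: (x + 95.2)² + (y + 7.2)² = 131.32²; (x + 0.5)² + (y − 68.5)² = 26.72²; (x − 123.8)² + (y + 0.3)² = 115.53².
Subtracting pairs of circle equations eliminates x²+y² and gives linear equations (the radical axes):
189.4 x + 151.4 y = 12108.60
438.0 x + 13.8 y = 10109.41
Solving the 2×2 system: x ≈ 21.4, y ≈ 53.2 km.

(21.4, 53.2)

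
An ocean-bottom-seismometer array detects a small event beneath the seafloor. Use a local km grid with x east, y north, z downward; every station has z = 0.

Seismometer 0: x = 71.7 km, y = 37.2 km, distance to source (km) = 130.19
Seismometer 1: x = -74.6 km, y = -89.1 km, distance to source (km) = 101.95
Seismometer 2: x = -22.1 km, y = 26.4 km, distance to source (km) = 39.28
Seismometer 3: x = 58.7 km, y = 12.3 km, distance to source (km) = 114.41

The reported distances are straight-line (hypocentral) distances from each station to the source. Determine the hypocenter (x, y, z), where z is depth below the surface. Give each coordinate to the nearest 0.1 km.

x ≈ -54.8 km, y ≈ 9.9 km, depth ≈ 14.2 km

Each station gives a sphere (x−x_i)² + (y−y_i)² + z² = d_i² (stations at z=0).
Subtracting the Seismometer 0 sphere from Seismometer 1 and Seismometer 2: z² cancels, leaving linear equations in x and y:
-292.6 x − 252.6 y = 13534.87
-187.6 x − 21.6 y = 10067.16
Solving: x ≈ -54.803, y ≈ 9.899 km (keep extra digits for the depth step; rounded: -54.8, 9.9).
Then from the Seismometer 0 sphere: z² = 130.19² − (x − 71.7)² − (y − 37.2)² with x = -54.803, y = 9.899, so z ≈ 14.180 ≈ 14.2 km.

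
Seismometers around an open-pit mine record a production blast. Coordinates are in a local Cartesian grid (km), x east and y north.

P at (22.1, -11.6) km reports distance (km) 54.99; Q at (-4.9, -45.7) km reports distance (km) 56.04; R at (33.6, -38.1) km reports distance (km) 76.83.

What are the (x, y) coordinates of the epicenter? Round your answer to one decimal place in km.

-30.6 km east, 4.1 km north

Circle about each station: (x − 22.1)² + (y + 11.6)² = 54.99²; (x + 4.9)² + (y + 45.7)² = 56.04²; (x − 33.6)² + (y + 38.1)² = 76.83².
Subtracting pairs of circle equations eliminates x²+y² and gives linear equations (the radical axes):
-54.0 x − 68.2 y = 1372.95
23.0 x − 53.0 y = -921.35
Solving the 2×2 system: x ≈ -30.6, y ≈ 4.1 km.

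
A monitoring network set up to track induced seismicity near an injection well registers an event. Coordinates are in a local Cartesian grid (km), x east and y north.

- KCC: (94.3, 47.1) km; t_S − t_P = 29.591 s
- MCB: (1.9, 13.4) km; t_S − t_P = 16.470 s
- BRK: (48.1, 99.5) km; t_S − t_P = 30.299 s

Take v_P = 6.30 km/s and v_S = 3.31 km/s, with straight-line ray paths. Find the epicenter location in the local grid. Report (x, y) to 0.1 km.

x ≈ -73.1 km, y ≈ -73.6 km

Distance from S−P lag: d = Δt · v_P v_S / (v_P − v_S) = Δt · (6.30·3.31)/(6.30−3.31) ≈ 6.9742·Δt.
So d_KCC = 206.37, d_MCB = 114.87, d_BRK = 211.31 km.
Circle about each station: (x − 94.3)² + (y − 47.1)² = 206.37²; (x − 1.9)² + (y − 13.4)² = 114.87²; (x − 48.1)² + (y − 99.5)² = 211.31².
Subtracting the KCC equation from the MCB and BRK equations removes the quadratic terms:
-184.8 x − 67.4 y = 18465.73
-92.4 x + 104.8 y = -960.38
Solving the 2×2 system: x ≈ -73.1, y ≈ -73.6 km.
Check against KCC (with the unrounded x, y): √((x − 94.3)²+(y − 47.1)²) = 206.36 ≈ 206.37 km. ✓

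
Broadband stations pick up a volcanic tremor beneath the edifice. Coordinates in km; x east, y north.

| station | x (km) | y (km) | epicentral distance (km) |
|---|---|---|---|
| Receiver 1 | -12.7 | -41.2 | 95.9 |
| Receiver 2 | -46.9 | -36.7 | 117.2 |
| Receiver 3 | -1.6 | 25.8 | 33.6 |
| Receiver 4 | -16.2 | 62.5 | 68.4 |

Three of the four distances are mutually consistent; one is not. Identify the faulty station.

Solve using three stations at a time. Using Receiver 1, Receiver 2, Receiver 4 (subtract circle equations pairwise → linear system) gives (x, y) ≈ (46.2, 34.5).
Distances from that point to each station vs reported:
  Receiver 1: calculated 95.9 vs reported 95.9 → residual 0.0 km
  Receiver 2: calculated 117.2 vs reported 117.2 → residual 0.0 km
  Receiver 3: calculated 48.6 vs reported 33.6 → residual 15.0 km
  Receiver 4: calculated 68.4 vs reported 68.4 → residual 0.0 km
Receiver 1, Receiver 2, Receiver 4 are mutually consistent (residuals ≈ 0); Receiver 3 is off by 15.0 km.

Receiver 3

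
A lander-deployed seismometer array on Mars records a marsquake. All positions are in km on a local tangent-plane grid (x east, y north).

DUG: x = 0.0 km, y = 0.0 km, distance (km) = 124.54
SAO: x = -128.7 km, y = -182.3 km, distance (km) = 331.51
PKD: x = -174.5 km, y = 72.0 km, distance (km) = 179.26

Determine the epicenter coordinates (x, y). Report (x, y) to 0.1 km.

Circle about each station: x² + y² = 124.54²; (x + 128.7)² + (y + 182.3)² = 331.51²; (x + 174.5)² + (y − 72.0)² = 179.26².
Subtracting the DUG equation from the SAO and PKD equations removes the quadratic terms:
-257.4 x − 364.6 y = -44591.69
-349.0 x + 144.0 y = 19010.31
Solving the 2×2 system: x ≈ -3.1, y ≈ 124.5 km.
Check against DUG (with the unrounded x, y): √(x²+y²) = 124.53 ≈ 124.54 km. ✓

-3.1 km east, 124.5 km north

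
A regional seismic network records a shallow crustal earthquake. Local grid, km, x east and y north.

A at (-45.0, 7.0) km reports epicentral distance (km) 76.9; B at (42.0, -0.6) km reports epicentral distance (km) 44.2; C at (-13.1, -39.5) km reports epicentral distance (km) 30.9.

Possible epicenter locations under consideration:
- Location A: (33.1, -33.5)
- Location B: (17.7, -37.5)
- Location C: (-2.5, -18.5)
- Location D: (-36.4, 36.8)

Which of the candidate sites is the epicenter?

Location B

For each candidate, compare |candidate − station| to the reported distance:
Location A: residuals A 11.1, B 10.1, C 15.7 → max 15.7 km
Location B: residuals A 0.0, B 0.0, C 0.0 → max 0.0 km
Location C: residuals A 27.3, B 3.8, C 7.4 → max 27.3 km
Location D: residuals A 45.9, B 42.7, C 48.9 → max 48.9 km
Only Location B has all residuals ≈ 0.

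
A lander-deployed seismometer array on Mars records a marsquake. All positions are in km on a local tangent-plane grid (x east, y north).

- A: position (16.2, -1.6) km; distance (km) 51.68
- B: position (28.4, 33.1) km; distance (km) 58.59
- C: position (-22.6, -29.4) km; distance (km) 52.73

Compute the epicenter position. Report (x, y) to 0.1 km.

Circle about each station: (x − 16.2)² + (y + 1.6)² = 51.68²; (x − 28.4)² + (y − 33.1)² = 58.59²; (x + 22.6)² + (y + 29.4)² = 52.73².
Subtracting pairs of circle equations eliminates x²+y² and gives linear equations (the radical axes):
24.4 x + 69.4 y = 875.20
-77.6 x − 55.6 y = 1000.49
Solving the 2×2 system: x ≈ -29.3, y ≈ 22.9 km.
Check against A (with the unrounded x, y): √((x − 16.2)²+(y + 1.6)²) = 51.70 ≈ 51.68 km. ✓

(-29.3, 22.9)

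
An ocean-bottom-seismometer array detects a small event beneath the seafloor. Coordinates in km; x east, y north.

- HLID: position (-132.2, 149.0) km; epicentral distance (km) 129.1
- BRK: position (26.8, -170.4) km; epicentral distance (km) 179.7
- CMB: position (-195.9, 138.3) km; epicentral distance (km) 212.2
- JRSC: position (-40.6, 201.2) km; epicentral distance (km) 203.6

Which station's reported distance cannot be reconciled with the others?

HLID

Solve using three stations at a time. Using BRK, CMB, JRSC (subtract circle equations pairwise → linear system) gives (x, y) ≈ (-37.0, -2.4).
Distances from that point to each station vs reported:
  HLID: calculated 178.8 vs reported 129.1 → residual 49.7 km
  BRK: calculated 179.7 vs reported 179.7 → residual 0.0 km
  CMB: calculated 212.2 vs reported 212.2 → residual 0.0 km
  JRSC: calculated 203.6 vs reported 203.6 → residual 0.0 km
BRK, CMB, JRSC are mutually consistent (residuals ≈ 0); HLID is off by 49.7 km.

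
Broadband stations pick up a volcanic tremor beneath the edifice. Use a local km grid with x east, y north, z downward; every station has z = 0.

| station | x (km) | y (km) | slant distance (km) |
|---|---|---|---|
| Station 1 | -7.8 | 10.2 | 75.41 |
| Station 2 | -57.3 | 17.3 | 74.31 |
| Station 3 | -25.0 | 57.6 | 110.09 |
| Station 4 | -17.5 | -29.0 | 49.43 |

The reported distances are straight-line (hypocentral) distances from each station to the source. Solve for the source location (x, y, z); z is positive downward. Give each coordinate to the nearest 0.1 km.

Each station gives a sphere (x−x_i)² + (y−y_i)² + z² = d_i² (stations at z=0).
Subtracting the Station 1 sphere from Station 2 and Station 3: z² cancels, leaving linear equations in x and y:
-99.0 x + 14.2 y = 3582.39
-34.4 x + 94.8 y = -2655.26
Solving: x ≈ -42.411, y ≈ -43.399 km (keep extra digits for the depth step; rounded: -42.4, -43.4).
Then from the Station 1 sphere: z² = 75.41² − (x + 7.8)² − (y − 10.2)² with x = -42.411, y = -43.399, so z ≈ 40.198 ≈ 40.2 km.

(-42.4, -43.4, 40.2)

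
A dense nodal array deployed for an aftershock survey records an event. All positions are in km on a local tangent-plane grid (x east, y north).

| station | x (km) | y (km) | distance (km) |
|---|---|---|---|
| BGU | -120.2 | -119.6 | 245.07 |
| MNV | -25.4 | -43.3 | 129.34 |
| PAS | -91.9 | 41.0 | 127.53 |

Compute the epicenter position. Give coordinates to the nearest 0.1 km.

(31.6, 72.8)

Circle about each station: (x + 120.2)² + (y + 119.6)² = 245.07²; (x + 25.4)² + (y + 43.3)² = 129.34²; (x + 91.9)² + (y − 41.0)² = 127.53².
Subtracting the BGU equation from the MNV and PAS equations removes the quadratic terms:
189.6 x + 152.6 y = 17098.32
56.6 x + 321.2 y = 25169.81
Solving the 2×2 system: x ≈ 31.6, y ≈ 72.8 km.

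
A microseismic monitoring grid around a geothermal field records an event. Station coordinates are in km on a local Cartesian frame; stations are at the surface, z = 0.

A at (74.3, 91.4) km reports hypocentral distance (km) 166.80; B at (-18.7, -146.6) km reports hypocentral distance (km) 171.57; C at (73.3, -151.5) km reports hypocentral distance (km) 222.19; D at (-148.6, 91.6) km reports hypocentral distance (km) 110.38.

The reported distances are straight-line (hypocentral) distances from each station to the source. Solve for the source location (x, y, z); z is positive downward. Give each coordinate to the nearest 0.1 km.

Each station gives a sphere (x−x_i)² + (y−y_i)² + z² = d_i² (stations at z=0).
Subtracting the A sphere from B and C: z² cancels, leaving linear equations in x and y:
-186.0 x − 476.0 y = 6352.78
-2.0 x − 485.8 y = -7095.47
Solving: x ≈ -72.295, y ≈ 14.903 km (keep extra digits for the depth step; rounded: -72.3, 14.9).
Then from the A sphere: z² = 166.80² − (x − 74.3)² − (y − 91.4)² with x = -72.295, y = 14.903, so z ≈ 21.917 ≈ 21.9 km.

x ≈ -72.3 km, y ≈ 14.9 km, depth ≈ 21.9 km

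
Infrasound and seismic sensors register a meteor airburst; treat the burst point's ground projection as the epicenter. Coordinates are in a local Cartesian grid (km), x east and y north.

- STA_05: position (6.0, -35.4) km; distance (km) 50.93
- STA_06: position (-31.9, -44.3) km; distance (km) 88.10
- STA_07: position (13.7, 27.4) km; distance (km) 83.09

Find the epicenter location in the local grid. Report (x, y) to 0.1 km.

Circle about each station: (x − 6.0)² + (y + 35.4)² = 50.93²; (x + 31.9)² + (y + 44.3)² = 88.10²; (x − 13.7)² + (y − 27.4)² = 83.09².
Subtracting pairs of circle equations eliminates x²+y² and gives linear equations (the radical axes):
-75.8 x − 17.8 y = -3476.81
15.4 x + 125.6 y = -4660.79
Solving the 2×2 system: x ≈ 56.2, y ≈ -44.0 km.

(56.2, -44.0)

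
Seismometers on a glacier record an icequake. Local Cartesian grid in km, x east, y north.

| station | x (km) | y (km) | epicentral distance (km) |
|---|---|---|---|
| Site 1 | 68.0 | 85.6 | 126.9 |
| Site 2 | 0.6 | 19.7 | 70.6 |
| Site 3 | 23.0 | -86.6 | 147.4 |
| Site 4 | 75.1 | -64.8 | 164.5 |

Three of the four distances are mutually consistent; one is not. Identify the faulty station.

Site 2

Solve using three stations at a time. Using Site 1, Site 3, Site 4 (subtract circle equations pairwise → linear system) gives (x, y) ≈ (-51.0, 41.0).
Distances from that point to each station vs reported:
  Site 1: calculated 127.1 vs reported 126.9 → residual 0.2 km
  Site 2: calculated 55.8 vs reported 70.6 → residual 14.8 km
  Site 3: calculated 147.5 vs reported 147.4 → residual 0.1 km
  Site 4: calculated 164.6 vs reported 164.5 → residual 0.1 km
Site 1, Site 3, Site 4 are mutually consistent (residuals ≈ 0); Site 2 is off by 14.8 km.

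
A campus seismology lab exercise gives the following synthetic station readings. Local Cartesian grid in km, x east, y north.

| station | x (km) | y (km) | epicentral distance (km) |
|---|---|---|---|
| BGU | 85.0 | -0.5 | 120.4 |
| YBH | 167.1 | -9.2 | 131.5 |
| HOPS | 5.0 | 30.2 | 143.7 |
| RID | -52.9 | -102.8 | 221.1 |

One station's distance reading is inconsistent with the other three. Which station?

RID

Solve using three stations at a time. Using BGU, YBH, HOPS (subtract circle equations pairwise → linear system) gives (x, y) ≈ (121.7, 114.4).
Distances from that point to each station vs reported:
  BGU: calculated 120.6 vs reported 120.4 → residual 0.2 km
  YBH: calculated 131.7 vs reported 131.5 → residual 0.2 km
  HOPS: calculated 143.9 vs reported 143.7 → residual 0.2 km
  RID: calculated 278.6 vs reported 221.1 → residual 57.5 km
BGU, YBH, HOPS are mutually consistent (residuals ≈ 0); RID is off by 57.5 km.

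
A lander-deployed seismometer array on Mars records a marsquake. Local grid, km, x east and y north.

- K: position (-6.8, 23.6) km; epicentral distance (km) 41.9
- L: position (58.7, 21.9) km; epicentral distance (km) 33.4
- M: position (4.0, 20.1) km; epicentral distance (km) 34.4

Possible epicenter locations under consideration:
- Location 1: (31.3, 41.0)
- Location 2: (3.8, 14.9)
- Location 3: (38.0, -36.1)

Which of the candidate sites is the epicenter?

Location 1

For each candidate, compare |candidate − station| to the reported distance:
Location 1: residuals K 0.0, L 0.0, M 0.0 → max 0.0 km
Location 2: residuals K 28.2, L 21.9, M 29.2 → max 29.2 km
Location 3: residuals K 32.7, L 28.2, M 31.3 → max 32.7 km
Only Location 1 has all residuals ≈ 0.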